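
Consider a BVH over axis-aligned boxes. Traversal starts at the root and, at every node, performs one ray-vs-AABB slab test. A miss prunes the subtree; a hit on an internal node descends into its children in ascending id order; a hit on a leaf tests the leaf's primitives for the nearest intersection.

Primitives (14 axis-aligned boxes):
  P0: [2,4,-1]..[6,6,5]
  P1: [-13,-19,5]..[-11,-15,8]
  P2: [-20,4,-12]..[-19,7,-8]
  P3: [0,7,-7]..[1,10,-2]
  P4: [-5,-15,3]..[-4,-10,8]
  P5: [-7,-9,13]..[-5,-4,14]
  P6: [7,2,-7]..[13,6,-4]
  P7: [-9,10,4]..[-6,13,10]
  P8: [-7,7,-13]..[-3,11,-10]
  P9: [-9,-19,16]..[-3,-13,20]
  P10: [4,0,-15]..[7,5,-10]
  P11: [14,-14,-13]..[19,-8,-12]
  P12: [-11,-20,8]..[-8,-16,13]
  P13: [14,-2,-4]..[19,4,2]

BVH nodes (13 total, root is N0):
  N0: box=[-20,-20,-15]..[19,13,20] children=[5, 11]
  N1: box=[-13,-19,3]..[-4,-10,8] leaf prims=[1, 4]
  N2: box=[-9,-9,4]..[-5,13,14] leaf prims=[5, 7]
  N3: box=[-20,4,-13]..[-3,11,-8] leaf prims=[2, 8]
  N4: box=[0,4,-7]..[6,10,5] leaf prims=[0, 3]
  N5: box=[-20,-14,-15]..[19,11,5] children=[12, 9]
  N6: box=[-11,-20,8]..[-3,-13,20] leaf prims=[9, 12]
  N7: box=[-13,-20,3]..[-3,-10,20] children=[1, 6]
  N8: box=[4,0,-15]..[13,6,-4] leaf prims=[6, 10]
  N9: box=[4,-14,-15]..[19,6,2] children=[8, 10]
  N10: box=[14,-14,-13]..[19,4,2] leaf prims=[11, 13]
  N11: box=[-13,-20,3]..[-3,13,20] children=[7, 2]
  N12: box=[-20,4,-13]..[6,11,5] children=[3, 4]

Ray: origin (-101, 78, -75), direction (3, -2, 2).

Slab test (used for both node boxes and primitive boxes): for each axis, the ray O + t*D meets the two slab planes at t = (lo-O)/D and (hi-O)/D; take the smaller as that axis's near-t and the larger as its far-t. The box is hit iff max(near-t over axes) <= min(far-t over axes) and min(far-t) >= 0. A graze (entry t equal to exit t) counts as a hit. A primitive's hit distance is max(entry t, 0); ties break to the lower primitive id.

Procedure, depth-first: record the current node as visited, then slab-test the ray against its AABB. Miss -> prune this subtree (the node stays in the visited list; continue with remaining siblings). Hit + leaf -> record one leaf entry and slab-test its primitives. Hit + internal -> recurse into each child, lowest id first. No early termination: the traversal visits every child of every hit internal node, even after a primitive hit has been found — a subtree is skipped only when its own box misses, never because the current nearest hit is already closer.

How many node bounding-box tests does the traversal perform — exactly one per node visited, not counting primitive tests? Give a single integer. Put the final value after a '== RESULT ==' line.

Trace the traversal:
N0 x:[27,40] y:[65/2,49] z:[30,95/2] -> hit [65/2,40], descend [5, 11]
  N5 x:[27,40] y:[67/2,46] z:[30,40] -> hit [67/2,40], descend [9, 12]
    N9 x:[35,40] y:[36,46] z:[30,77/2] -> hit [36,77/2], descend [8, 10]
      N8 x:[35,38] y:[36,39] z:[30,71/2] -> miss, prune
      N10 x:[115/3,40] y:[37,46] z:[31,77/2] -> hit [115/3,77/2] leaf, test {P11(miss), P13@t=115/3}
    N12 x:[27,107/3] y:[67/2,37] z:[31,40] -> hit [67/2,107/3], descend [3, 4]
      N3 x:[27,98/3] y:[67/2,37] z:[31,67/2] -> miss, prune
      N4 x:[101/3,107/3] y:[34,37] z:[34,40] -> hit [34,107/3] leaf, test {P0(miss), P3@t=34}
  N11 x:[88/3,98/3] y:[65/2,49] z:[39,95/2] -> miss, prune

Summary -> nodes [0, 5, 9, 8, 10, 12, 3, 4, 11]; box-tests=9; leaf-entries=2; first=P3

== RESULT ==
9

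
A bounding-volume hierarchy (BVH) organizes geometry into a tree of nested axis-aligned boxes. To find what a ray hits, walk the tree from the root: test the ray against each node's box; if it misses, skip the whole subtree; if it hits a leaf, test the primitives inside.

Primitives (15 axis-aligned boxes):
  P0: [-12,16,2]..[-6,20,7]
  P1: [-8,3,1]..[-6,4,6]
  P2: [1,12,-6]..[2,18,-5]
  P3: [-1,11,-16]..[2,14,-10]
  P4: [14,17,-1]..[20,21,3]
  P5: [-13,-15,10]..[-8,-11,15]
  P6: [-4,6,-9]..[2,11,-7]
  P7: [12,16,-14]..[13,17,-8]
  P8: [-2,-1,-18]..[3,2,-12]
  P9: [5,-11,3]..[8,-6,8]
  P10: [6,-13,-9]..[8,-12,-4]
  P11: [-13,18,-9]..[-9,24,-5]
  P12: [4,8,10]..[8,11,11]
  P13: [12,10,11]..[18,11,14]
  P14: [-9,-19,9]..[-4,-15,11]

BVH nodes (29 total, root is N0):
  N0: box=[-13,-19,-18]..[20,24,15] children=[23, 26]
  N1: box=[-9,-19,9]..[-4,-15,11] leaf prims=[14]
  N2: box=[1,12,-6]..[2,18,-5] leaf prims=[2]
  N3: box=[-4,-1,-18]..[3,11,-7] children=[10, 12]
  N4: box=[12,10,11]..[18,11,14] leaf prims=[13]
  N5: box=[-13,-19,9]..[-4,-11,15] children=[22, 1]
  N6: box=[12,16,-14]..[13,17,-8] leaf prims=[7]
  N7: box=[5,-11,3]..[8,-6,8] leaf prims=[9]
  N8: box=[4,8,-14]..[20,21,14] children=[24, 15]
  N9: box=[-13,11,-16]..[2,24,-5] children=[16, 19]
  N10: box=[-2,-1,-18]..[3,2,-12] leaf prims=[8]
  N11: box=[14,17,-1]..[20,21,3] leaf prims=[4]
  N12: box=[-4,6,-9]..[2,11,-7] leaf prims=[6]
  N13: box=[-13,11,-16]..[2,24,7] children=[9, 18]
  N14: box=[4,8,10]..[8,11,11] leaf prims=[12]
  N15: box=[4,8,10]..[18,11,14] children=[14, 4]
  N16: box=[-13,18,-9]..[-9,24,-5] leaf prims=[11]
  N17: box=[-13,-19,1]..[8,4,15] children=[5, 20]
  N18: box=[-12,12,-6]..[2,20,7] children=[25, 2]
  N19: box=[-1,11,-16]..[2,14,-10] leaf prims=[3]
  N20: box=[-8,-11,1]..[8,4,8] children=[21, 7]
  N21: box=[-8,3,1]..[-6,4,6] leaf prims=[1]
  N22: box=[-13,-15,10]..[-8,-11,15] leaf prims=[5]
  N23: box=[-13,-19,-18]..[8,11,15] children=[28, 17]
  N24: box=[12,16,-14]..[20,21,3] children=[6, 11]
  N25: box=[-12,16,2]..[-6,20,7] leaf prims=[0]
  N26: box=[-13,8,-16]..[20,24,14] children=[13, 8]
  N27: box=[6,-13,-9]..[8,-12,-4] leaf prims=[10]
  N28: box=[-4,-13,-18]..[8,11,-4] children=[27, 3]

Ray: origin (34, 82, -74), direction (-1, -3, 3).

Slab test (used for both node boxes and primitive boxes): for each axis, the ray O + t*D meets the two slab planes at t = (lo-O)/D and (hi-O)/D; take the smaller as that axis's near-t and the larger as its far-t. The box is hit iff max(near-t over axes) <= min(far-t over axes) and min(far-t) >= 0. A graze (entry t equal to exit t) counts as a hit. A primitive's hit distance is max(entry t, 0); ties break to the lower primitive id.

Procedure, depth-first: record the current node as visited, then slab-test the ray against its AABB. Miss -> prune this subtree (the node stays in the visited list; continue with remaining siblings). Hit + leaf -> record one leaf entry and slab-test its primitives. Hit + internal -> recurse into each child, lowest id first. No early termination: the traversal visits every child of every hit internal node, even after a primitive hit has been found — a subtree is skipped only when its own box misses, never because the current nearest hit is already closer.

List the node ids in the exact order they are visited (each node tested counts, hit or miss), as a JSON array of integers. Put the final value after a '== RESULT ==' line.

Walk:
N0 x:[14,47] y:[58/3,101/3] z:[56/3,89/3] -> hit [58/3,89/3], descend [23, 26]
  N23 x:[26,47] y:[71/3,101/3] z:[56/3,89/3] -> hit [26,89/3], descend [17, 28]
    N17 x:[26,47] y:[26,101/3] z:[25,89/3] -> hit [26,89/3], descend [5, 20]
      N5 x:[38,47] y:[31,101/3] z:[83/3,89/3] -> miss, prune
      N20 x:[26,42] y:[26,31] z:[25,82/3] -> hit [26,82/3], descend [7, 21]
        N7 x:[26,29] y:[88/3,31] z:[77/3,82/3] -> miss, prune
        N21 x:[40,42] y:[26,79/3] z:[25,80/3] -> miss, prune
    N28 x:[26,38] y:[71/3,95/3] z:[56/3,70/3] -> miss, prune
  N26 x:[14,47] y:[58/3,74/3] z:[58/3,88/3] -> hit [58/3,74/3], descend [8, 13]
    N8 x:[14,30] y:[61/3,74/3] z:[20,88/3] -> hit [61/3,74/3], descend [15, 24]
      N15 x:[16,30] y:[71/3,74/3] z:[28,88/3] -> miss, prune
      N24 x:[14,22] y:[61/3,22] z:[20,77/3] -> hit [61/3,22], descend [6, 11]
        N6 x:[21,22] y:[65/3,22] z:[20,22] -> hit [65/3,22] leaf, test {P7@t=65/3}
        N11 x:[14,20] y:[61/3,65/3] z:[73/3,77/3] -> miss, prune
    N13 x:[32,47] y:[58/3,71/3] z:[58/3,27] -> miss, prune

15 AABB tests over nodes [0, 23, 17, 5, 20, 7, 21, 28, 26, 8, 15, 24, 6, 11, 13]; 1 leaf entered; closest P7.

== RESULT ==
[0, 23, 17, 5, 20, 7, 21, 28, 26, 8, 15, 24, 6, 11, 13]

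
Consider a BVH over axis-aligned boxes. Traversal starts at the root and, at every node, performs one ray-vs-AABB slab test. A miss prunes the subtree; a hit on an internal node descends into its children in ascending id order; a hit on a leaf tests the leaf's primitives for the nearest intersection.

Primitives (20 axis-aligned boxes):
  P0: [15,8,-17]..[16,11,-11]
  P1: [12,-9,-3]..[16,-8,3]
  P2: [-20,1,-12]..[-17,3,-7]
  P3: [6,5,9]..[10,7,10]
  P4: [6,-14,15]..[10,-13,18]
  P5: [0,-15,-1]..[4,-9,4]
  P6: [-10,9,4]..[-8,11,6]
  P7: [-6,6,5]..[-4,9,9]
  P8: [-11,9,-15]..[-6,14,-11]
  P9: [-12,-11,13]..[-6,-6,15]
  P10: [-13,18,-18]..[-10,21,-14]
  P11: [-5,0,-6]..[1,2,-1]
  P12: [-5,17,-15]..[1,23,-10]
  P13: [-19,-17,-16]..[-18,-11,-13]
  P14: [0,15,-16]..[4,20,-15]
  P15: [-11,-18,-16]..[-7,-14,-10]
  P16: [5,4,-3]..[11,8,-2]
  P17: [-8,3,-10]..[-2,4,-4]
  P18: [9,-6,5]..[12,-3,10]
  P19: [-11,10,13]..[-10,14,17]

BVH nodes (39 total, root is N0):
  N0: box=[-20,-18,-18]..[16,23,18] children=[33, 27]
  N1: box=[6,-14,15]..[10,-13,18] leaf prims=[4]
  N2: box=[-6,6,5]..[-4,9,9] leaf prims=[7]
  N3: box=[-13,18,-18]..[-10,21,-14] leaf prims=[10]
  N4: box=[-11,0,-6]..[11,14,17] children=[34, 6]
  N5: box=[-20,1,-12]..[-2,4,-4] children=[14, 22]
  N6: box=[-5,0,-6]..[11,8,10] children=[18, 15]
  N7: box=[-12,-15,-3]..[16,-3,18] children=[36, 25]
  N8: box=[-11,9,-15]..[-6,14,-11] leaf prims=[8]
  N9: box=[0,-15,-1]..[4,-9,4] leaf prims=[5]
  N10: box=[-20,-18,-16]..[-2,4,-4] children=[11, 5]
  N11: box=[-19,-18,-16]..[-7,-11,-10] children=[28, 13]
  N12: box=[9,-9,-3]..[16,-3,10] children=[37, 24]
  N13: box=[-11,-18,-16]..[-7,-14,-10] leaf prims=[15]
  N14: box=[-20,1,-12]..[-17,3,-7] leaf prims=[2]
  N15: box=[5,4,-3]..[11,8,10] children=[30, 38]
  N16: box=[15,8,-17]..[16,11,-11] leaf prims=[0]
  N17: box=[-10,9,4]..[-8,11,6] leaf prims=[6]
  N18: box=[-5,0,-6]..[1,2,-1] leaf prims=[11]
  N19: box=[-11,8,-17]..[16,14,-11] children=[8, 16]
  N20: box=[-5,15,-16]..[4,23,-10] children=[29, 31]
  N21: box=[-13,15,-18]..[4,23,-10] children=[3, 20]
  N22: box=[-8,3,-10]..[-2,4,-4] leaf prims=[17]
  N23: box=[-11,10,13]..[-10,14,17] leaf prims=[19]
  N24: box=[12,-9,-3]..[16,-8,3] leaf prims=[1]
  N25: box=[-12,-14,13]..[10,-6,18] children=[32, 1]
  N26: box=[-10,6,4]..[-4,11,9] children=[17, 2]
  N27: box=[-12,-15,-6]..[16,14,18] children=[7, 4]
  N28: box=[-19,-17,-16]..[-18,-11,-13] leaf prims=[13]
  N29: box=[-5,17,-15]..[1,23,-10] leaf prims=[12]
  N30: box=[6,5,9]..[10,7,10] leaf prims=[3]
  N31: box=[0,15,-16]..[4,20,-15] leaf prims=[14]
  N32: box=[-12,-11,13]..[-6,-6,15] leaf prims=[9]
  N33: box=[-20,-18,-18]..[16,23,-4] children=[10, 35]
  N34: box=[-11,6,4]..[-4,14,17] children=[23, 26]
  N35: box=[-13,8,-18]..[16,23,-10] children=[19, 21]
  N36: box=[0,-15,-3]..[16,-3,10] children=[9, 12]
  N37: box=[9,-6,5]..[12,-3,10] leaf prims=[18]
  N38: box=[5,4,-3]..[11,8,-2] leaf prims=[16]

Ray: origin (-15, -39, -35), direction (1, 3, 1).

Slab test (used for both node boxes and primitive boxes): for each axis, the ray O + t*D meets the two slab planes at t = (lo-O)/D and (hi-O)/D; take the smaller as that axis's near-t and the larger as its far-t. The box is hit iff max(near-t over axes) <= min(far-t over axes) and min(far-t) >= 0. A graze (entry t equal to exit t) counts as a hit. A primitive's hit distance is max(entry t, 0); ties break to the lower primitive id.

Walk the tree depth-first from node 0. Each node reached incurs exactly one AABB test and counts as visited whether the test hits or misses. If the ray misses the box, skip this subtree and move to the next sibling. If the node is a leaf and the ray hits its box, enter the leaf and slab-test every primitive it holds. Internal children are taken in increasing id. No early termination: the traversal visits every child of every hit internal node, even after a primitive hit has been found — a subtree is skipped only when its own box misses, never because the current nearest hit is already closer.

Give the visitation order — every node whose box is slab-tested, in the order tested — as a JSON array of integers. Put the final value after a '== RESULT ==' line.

Trace the traversal:
N0 x:[-5,31] y:[7,62/3] z:[17,53] -> hit [17,62/3], descend [27, 33]
  N27 x:[3,31] y:[8,53/3] z:[29,53] -> miss, prune
  N33 x:[-5,31] y:[7,62/3] z:[17,31] -> hit [17,62/3], descend [10, 35]
    N10 x:[-5,13] y:[7,43/3] z:[19,31] -> miss, prune
    N35 x:[2,31] y:[47/3,62/3] z:[17,25] -> hit [17,62/3], descend [19, 21]
      N19 x:[4,31] y:[47/3,53/3] z:[18,24] -> miss, prune
      N21 x:[2,19] y:[18,62/3] z:[17,25] -> hit [18,19], descend [3, 20]
        N3 x:[2,5] y:[19,20] z:[17,21] -> miss, prune
        N20 x:[10,19] y:[18,62/3] z:[19,25] -> hit [19,19], descend [29, 31]
          N29 x:[10,16] y:[56/3,62/3] z:[20,25] -> miss, prune
          N31 x:[15,19] y:[18,59/3] z:[19,20] -> hit [19,19] leaf, test {P14@t=19}

Summary -> nodes [0, 27, 33, 10, 35, 19, 21, 3, 20, 29, 31]; box-tests=11; leaf-entries=1; first=P14

== RESULT ==
[0, 27, 33, 10, 35, 19, 21, 3, 20, 29, 31]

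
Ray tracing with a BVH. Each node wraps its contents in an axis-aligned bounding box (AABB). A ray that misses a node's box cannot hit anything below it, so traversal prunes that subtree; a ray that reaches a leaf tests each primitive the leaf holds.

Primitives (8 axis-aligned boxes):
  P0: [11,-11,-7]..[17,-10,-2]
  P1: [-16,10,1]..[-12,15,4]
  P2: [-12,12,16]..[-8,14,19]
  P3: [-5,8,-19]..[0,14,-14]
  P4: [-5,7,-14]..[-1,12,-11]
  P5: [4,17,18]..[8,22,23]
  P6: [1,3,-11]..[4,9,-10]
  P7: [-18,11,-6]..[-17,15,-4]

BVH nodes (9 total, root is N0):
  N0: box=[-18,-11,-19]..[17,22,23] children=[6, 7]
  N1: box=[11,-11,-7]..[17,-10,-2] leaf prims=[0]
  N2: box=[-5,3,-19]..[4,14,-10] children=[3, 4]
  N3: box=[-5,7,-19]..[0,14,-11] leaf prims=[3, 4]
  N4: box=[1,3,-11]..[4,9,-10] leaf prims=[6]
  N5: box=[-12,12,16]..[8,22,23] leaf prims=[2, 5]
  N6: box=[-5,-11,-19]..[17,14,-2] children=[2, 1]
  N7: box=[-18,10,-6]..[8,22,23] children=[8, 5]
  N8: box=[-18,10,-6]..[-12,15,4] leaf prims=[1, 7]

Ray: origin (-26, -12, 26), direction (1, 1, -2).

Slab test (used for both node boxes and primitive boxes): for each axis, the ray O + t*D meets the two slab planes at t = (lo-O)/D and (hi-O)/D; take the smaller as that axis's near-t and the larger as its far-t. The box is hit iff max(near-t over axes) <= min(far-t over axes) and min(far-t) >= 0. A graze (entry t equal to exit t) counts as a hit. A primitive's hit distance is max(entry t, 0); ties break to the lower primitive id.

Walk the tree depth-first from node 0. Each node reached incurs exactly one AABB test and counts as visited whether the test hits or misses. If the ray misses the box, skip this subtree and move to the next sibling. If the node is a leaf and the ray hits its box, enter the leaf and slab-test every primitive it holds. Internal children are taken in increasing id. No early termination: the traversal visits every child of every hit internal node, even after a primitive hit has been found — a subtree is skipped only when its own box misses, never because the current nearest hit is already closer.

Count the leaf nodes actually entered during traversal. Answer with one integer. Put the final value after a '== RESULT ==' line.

Trace the traversal:
N0 x:[8,43] y:[1,34] z:[3/2,45/2] -> hit [8,45/2], descend [6, 7]
  N6 x:[21,43] y:[1,26] z:[14,45/2] -> hit [21,45/2], descend [1, 2]
    N1 x:[37,43] y:[1,2] z:[14,33/2] -> miss, prune
    N2 x:[21,30] y:[15,26] z:[18,45/2] -> hit [21,45/2], descend [3, 4]
      N3 x:[21,26] y:[19,26] z:[37/2,45/2] -> hit [21,45/2] leaf, test {P3@t=21, P4(miss)}
      N4 x:[27,30] y:[15,21] z:[18,37/2] -> miss, prune
  N7 x:[8,34] y:[22,34] z:[3/2,16] -> miss, prune

7 AABB tests over nodes [0, 6, 1, 2, 3, 4, 7]; 1 leaf entered; closest P3.

== RESULT ==
1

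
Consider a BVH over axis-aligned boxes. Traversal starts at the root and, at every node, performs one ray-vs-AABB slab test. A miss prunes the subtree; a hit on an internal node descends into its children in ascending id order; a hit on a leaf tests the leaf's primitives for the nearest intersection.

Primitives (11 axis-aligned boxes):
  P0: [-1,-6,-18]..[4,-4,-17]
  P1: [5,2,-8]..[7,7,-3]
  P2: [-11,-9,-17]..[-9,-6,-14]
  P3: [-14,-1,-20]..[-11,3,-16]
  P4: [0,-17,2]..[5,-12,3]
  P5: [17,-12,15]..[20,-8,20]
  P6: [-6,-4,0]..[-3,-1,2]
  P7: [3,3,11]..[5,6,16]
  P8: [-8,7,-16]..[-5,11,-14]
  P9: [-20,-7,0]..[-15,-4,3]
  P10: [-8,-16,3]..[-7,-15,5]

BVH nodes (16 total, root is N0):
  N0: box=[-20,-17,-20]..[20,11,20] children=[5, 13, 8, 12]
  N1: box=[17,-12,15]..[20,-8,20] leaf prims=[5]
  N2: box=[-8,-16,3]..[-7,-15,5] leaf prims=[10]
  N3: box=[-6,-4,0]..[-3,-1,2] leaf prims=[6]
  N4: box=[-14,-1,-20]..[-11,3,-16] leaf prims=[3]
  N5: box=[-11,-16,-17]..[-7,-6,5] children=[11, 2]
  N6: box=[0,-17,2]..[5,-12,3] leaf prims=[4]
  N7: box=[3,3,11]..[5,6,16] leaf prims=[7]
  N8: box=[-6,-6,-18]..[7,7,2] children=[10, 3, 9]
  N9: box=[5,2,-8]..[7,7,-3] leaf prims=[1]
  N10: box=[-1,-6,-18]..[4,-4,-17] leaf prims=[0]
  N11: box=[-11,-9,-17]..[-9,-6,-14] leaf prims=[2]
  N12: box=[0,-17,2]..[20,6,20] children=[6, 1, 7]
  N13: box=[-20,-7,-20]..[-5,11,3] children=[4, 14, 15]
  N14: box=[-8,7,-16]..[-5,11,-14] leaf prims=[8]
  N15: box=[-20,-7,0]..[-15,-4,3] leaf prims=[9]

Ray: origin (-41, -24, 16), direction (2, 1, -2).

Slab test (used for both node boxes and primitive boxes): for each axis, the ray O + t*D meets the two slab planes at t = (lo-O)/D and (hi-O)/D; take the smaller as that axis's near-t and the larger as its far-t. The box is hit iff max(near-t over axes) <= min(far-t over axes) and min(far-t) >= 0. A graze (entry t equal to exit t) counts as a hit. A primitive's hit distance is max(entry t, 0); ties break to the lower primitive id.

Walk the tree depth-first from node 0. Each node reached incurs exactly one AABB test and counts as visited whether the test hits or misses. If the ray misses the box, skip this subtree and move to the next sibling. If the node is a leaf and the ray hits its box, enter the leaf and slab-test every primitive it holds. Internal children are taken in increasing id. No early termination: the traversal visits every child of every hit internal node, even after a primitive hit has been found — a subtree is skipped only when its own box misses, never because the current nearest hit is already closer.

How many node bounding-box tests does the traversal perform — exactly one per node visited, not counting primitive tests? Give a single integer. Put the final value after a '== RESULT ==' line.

Walk:
N0 x:[21/2,61/2] y:[7,35] z:[-2,18] -> hit [21/2,18], descend [5, 8, 12, 13]
  N5 x:[15,17] y:[8,18] z:[11/2,33/2] -> hit [15,33/2], descend [2, 11]
    N2 x:[33/2,17] y:[8,9] z:[11/2,13/2] -> miss, prune
    N11 x:[15,16] y:[15,18] z:[15,33/2] -> hit [15,16] leaf, test {P2@t=15}
  N8 x:[35/2,24] y:[18,31] z:[7,17] -> miss, prune
  N12 x:[41/2,61/2] y:[7,30] z:[-2,7] -> miss, prune
  N13 x:[21/2,18] y:[17,35] z:[13/2,18] -> hit [17,18], descend [4, 14, 15]
    N4 x:[27/2,15] y:[23,27] z:[16,18] -> miss, prune
    N14 x:[33/2,18] y:[31,35] z:[15,16] -> miss, prune
    N15 x:[21/2,13] y:[17,20] z:[13/2,8] -> miss, prune

Visited [0, 5, 2, 11, 8, 12, 13, 4, 14, 15]. Tests: 10 box, 1 leaf. Nearest: P2.

== RESULT ==
10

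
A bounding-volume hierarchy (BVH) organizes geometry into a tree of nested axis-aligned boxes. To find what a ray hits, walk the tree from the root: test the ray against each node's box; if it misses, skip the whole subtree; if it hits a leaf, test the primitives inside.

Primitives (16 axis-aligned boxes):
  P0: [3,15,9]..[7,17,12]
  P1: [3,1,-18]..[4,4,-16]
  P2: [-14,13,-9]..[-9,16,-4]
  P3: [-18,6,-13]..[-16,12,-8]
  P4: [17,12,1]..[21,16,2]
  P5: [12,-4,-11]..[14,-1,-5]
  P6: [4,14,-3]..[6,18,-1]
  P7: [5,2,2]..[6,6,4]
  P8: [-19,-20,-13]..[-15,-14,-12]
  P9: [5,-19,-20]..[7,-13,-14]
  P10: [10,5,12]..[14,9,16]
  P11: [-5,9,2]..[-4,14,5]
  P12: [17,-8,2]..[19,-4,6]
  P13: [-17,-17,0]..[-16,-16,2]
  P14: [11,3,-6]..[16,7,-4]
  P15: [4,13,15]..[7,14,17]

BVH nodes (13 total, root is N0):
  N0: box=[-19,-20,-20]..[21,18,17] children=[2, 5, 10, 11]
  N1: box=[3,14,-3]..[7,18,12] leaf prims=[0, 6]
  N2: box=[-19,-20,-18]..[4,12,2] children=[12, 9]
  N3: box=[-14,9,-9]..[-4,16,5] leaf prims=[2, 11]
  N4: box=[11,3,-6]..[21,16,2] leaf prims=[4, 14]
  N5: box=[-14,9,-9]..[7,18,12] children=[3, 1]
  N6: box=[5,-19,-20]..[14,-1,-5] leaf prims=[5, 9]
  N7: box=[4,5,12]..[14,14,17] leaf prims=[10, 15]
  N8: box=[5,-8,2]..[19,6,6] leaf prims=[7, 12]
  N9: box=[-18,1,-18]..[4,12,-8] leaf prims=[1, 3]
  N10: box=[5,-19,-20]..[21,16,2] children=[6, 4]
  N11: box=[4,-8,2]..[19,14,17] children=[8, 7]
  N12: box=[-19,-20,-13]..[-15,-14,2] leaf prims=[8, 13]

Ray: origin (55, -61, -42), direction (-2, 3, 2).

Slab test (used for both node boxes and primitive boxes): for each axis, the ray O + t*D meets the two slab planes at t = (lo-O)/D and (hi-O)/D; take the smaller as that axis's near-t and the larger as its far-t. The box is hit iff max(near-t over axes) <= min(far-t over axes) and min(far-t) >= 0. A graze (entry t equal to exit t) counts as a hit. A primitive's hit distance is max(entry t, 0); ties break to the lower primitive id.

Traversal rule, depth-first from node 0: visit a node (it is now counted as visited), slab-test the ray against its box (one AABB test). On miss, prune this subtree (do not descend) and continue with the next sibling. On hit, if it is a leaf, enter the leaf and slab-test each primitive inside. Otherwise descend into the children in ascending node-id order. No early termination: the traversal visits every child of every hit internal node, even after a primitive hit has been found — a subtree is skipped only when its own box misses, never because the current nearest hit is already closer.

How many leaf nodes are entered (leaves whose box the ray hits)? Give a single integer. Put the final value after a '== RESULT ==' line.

Walk:
N0 x:[17,37] y:[41/3,79/3] z:[11,59/2] -> hit [17,79/3], descend [2, 5, 10, 11]
  N2 x:[51/2,37] y:[41/3,73/3] z:[12,22] -> miss, prune
  N5 x:[24,69/2] y:[70/3,79/3] z:[33/2,27] -> hit [24,79/3], descend [1, 3]
    N1 x:[24,26] y:[25,79/3] z:[39/2,27] -> hit [25,26] leaf, test {P0@t=51/2, P6(miss)}
    N3 x:[59/2,69/2] y:[70/3,77/3] z:[33/2,47/2] -> miss, prune
  N10 x:[17,25] y:[14,77/3] z:[11,22] -> hit [17,22], descend [4, 6]
    N4 x:[17,22] y:[64/3,77/3] z:[18,22] -> hit [64/3,22] leaf, test {P4(miss), P14(miss)}
    N6 x:[41/2,25] y:[14,20] z:[11,37/2] -> miss, prune
  N11 x:[18,51/2] y:[53/3,25] z:[22,59/2] -> hit [22,25], descend [7, 8]
    N7 x:[41/2,51/2] y:[22,25] z:[27,59/2] -> miss, prune
    N8 x:[18,25] y:[53/3,67/3] z:[22,24] -> hit [22,67/3] leaf, test {P7(miss), P12(miss)}

Summary -> nodes [0, 2, 5, 1, 3, 10, 4, 6, 11, 7, 8]; box-tests=11; leaf-entries=3; first=P0

== RESULT ==
3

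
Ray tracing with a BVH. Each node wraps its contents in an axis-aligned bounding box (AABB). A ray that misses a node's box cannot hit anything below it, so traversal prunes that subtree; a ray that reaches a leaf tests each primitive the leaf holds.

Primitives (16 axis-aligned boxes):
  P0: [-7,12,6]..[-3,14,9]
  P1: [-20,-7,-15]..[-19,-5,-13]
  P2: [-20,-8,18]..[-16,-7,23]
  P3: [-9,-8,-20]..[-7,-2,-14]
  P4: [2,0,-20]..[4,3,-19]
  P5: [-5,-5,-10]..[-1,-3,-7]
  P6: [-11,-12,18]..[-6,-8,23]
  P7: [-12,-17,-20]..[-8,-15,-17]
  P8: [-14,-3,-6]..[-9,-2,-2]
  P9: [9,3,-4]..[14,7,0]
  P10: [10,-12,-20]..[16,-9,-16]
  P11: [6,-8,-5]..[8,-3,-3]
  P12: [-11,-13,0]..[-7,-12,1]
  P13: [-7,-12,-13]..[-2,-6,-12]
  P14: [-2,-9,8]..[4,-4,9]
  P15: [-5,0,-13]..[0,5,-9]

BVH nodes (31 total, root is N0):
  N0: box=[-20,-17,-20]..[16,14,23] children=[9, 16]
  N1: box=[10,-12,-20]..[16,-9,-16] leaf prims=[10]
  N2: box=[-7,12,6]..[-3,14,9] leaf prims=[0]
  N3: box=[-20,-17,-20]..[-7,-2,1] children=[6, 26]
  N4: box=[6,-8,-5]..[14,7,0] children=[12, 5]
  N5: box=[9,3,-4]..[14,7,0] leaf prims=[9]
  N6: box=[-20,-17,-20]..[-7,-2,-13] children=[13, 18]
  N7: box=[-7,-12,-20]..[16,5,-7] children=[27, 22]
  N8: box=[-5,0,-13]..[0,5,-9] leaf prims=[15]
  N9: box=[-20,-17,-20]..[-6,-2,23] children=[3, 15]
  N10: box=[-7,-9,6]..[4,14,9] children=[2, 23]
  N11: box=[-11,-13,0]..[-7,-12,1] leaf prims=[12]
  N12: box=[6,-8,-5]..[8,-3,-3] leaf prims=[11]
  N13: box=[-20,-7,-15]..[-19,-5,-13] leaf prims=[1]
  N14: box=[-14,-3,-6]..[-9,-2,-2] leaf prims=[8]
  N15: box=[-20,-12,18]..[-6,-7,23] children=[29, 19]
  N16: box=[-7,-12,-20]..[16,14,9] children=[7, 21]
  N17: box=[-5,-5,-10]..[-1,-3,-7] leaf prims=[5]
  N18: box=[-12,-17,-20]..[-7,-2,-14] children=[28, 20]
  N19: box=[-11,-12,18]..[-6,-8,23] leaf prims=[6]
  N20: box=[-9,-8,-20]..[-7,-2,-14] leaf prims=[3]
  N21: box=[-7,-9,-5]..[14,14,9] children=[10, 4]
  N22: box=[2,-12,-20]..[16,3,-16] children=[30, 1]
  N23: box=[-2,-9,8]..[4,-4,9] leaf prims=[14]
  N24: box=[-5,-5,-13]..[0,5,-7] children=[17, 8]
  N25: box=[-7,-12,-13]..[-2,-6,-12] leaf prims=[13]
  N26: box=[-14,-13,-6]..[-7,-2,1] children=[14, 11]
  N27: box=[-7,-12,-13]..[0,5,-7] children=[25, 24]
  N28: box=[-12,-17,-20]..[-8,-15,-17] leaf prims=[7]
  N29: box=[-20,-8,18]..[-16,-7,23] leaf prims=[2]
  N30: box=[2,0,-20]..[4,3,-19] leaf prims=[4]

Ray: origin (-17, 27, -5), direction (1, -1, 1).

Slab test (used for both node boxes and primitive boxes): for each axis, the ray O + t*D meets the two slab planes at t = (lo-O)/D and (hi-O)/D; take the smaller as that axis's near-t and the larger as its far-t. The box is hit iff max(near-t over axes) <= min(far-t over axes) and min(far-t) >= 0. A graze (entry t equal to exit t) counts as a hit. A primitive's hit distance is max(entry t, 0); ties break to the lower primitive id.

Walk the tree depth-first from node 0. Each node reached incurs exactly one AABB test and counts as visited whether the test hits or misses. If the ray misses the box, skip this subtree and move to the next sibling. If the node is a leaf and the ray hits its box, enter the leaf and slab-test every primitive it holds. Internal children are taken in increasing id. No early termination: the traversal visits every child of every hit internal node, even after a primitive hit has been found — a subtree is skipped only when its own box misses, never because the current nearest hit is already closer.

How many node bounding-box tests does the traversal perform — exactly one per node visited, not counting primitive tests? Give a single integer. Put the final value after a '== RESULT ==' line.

Traverse from the root:
N0 x:[-3,33] y:[13,44] z:[-15,28] -> hit [13,28], descend [9, 16]
  N9 x:[-3,11] y:[29,44] z:[-15,28] -> miss, prune
  N16 x:[10,33] y:[13,39] z:[-15,14] -> hit [13,14], descend [7, 21]
    N7 x:[10,33] y:[22,39] z:[-15,-2] -> miss, prune
    N21 x:[10,31] y:[13,36] z:[0,14] -> hit [13,14], descend [4, 10]
      N4 x:[23,31] y:[20,35] z:[0,5] -> miss, prune
      N10 x:[10,21] y:[13,36] z:[11,14] -> hit [13,14], descend [2, 23]
        N2 x:[10,14] y:[13,15] z:[11,14] -> hit [13,14] leaf, test {P0@t=13}
        N23 x:[15,21] y:[31,36] z:[13,14] -> miss, prune

9 AABB tests over nodes [0, 9, 16, 7, 21, 4, 10, 2, 23]; 1 leaf entered; closest P0.

== RESULT ==
9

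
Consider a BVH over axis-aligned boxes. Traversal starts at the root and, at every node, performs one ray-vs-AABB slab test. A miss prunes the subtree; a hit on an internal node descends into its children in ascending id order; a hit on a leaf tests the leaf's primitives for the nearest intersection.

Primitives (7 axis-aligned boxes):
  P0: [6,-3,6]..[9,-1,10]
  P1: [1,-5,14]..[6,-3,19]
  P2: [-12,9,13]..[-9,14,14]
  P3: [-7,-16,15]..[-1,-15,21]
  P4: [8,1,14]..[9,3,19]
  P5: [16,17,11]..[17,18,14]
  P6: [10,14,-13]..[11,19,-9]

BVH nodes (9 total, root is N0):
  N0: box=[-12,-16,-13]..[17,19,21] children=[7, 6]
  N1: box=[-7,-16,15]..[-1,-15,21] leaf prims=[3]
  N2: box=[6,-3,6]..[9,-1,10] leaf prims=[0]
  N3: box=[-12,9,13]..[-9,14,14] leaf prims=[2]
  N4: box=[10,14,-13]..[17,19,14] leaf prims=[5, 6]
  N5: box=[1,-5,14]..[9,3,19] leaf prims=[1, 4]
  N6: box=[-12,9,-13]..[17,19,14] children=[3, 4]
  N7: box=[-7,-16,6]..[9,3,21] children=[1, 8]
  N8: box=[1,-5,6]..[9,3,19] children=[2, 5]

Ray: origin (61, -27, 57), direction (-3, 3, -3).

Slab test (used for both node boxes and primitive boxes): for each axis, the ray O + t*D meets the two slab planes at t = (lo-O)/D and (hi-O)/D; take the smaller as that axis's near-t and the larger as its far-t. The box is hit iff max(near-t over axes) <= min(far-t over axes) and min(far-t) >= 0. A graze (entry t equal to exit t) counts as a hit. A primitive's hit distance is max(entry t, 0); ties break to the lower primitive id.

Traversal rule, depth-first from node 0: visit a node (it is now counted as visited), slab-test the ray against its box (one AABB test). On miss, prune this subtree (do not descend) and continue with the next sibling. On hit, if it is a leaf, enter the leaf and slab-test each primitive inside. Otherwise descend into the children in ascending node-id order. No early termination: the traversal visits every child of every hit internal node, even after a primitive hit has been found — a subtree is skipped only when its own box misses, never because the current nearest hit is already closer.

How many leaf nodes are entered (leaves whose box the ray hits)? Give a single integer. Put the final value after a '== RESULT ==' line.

Trace the traversal:
N0 x:[44/3,73/3] y:[11/3,46/3] z:[12,70/3] -> hit [44/3,46/3], descend [6, 7]
  N6 x:[44/3,73/3] y:[12,46/3] z:[43/3,70/3] -> hit [44/3,46/3], descend [3, 4]
    N3 x:[70/3,73/3] y:[12,41/3] z:[43/3,44/3] -> miss, prune
    N4 x:[44/3,17] y:[41/3,46/3] z:[43/3,70/3] -> hit [44/3,46/3] leaf, test {P5@t=44/3, P6(miss)}
  N7 x:[52/3,68/3] y:[11/3,10] z:[12,17] -> miss, prune

Summary -> nodes [0, 6, 3, 4, 7]; box-tests=5; leaf-entries=1; first=P5

== RESULT ==
1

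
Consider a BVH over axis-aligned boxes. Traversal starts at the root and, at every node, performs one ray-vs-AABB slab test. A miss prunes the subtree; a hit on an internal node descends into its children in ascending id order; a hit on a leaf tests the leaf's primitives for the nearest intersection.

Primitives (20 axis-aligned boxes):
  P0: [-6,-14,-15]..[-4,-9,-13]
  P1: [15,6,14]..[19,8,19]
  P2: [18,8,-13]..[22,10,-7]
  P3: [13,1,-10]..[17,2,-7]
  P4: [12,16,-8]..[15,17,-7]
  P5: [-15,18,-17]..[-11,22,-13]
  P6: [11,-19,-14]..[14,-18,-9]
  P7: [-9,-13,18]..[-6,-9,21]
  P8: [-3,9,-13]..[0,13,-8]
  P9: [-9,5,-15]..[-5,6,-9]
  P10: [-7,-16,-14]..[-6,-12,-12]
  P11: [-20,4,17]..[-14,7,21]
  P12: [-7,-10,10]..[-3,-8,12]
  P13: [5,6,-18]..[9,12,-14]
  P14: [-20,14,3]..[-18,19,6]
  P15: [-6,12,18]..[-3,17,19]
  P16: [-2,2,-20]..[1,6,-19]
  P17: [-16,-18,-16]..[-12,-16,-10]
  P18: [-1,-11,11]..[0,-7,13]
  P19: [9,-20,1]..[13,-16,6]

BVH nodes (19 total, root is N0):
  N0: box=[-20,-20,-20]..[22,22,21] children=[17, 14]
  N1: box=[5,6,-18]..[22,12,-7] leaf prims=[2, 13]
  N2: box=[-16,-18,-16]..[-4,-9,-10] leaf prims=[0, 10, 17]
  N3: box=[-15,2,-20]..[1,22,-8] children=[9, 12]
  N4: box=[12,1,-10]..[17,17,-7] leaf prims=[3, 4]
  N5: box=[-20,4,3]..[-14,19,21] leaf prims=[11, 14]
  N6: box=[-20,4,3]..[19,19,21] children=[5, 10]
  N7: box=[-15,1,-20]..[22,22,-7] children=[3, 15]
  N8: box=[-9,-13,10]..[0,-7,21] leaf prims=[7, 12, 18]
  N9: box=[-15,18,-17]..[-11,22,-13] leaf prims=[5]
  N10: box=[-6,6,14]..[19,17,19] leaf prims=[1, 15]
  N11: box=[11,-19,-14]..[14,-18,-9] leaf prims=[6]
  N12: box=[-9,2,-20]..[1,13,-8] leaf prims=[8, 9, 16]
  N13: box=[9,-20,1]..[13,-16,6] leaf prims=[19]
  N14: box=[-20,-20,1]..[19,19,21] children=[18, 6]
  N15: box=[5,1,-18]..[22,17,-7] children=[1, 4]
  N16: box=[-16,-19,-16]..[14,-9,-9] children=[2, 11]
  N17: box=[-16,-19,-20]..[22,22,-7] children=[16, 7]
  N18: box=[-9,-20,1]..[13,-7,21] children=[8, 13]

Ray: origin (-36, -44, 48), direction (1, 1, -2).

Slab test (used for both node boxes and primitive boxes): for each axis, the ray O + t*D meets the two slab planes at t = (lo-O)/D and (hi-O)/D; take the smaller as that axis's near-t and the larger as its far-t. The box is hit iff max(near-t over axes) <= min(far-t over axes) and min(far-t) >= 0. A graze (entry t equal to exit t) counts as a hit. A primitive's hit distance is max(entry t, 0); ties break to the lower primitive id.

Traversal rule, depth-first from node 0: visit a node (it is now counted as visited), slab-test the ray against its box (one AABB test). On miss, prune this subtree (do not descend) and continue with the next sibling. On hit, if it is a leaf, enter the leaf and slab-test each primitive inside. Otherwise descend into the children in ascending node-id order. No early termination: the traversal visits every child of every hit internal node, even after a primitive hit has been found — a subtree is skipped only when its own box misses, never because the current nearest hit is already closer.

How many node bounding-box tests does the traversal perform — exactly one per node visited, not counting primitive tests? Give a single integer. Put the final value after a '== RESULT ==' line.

Walk:
N0 x:[16,58] y:[24,66] z:[27/2,34] -> hit [24,34], descend [14, 17]
  N14 x:[16,55] y:[24,63] z:[27/2,47/2] -> miss, prune
  N17 x:[20,58] y:[25,66] z:[55/2,34] -> hit [55/2,34], descend [7, 16]
    N7 x:[21,58] y:[45,66] z:[55/2,34] -> miss, prune
    N16 x:[20,50] y:[25,35] z:[57/2,32] -> hit [57/2,32], descend [2, 11]
      N2 x:[20,32] y:[26,35] z:[29,32] -> hit [29,32] leaf, test {P0@t=61/2, P10@t=30, P17(miss)}
      N11 x:[47,50] y:[25,26] z:[57/2,31] -> miss, prune

Summary -> nodes [0, 14, 17, 7, 16, 2, 11]; box-tests=7; leaf-entries=1; first=P10

== RESULT ==
7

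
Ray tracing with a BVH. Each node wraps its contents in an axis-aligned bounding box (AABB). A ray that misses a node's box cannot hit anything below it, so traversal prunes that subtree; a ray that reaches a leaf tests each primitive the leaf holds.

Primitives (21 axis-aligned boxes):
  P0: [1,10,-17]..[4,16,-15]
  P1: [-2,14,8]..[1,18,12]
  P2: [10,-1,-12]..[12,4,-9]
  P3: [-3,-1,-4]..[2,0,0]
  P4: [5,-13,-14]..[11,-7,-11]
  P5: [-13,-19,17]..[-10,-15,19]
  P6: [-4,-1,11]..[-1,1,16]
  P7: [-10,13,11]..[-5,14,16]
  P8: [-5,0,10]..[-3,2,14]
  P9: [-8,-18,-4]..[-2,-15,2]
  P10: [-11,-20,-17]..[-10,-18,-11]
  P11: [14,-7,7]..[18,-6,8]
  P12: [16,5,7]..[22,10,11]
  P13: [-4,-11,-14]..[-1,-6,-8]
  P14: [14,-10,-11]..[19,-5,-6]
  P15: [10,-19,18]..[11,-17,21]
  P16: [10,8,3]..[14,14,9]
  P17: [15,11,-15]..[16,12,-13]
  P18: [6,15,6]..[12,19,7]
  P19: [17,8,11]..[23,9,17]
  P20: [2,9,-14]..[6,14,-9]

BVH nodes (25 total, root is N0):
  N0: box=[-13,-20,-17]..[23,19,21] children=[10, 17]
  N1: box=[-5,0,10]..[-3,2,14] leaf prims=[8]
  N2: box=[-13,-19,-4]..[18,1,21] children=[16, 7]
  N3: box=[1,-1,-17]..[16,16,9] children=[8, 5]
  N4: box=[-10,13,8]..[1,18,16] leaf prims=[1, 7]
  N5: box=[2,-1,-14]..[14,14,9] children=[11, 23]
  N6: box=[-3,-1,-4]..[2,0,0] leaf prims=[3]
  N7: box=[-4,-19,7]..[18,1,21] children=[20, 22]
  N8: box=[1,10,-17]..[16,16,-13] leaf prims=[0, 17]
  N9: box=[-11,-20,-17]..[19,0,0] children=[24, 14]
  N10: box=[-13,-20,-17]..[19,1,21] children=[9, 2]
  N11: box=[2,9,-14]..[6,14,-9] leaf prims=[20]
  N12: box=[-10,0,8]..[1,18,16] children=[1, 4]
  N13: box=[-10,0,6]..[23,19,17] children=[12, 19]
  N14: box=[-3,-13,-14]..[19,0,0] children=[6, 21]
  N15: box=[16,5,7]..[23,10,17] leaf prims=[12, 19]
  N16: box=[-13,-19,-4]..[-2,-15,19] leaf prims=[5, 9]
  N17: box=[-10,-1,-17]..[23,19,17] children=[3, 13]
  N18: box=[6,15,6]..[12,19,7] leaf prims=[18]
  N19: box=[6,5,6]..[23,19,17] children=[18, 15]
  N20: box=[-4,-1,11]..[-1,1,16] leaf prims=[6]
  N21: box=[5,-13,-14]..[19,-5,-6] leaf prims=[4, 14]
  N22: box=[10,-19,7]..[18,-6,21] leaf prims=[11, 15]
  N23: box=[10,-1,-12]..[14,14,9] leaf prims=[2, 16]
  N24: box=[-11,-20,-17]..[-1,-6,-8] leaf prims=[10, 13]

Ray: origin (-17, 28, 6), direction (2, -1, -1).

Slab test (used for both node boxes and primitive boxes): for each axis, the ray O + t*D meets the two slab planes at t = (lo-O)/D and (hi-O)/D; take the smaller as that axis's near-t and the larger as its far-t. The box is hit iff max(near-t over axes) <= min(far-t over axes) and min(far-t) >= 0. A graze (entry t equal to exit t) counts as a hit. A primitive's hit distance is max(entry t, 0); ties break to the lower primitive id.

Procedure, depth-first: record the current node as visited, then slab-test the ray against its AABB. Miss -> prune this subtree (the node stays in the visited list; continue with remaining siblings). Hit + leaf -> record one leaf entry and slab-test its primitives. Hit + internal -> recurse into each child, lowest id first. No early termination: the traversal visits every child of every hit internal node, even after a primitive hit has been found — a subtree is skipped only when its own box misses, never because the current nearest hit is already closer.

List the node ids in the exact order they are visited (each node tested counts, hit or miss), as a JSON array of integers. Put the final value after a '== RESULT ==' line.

Walk:
N0 x:[2,20] y:[9,48] z:[-15,23] -> hit [9,20], descend [10, 17]
  N10 x:[2,18] y:[27,48] z:[-15,23] -> miss, prune
  N17 x:[7/2,20] y:[9,29] z:[-11,23] -> hit [9,20], descend [3, 13]
    N3 x:[9,33/2] y:[12,29] z:[-3,23] -> hit [12,33/2], descend [5, 8]
      N5 x:[19/2,31/2] y:[14,29] z:[-3,20] -> hit [14,31/2], descend [11, 23]
        N11 x:[19/2,23/2] y:[14,19] z:[15,20] -> miss, prune
        N23 x:[27/2,31/2] y:[14,29] z:[-3,18] -> hit [14,31/2] leaf, test {P2(miss), P16(miss)}
      N8 x:[9,33/2] y:[12,18] z:[19,23] -> miss, prune
    N13 x:[7/2,20] y:[9,28] z:[-11,0] -> miss, prune

9 AABB tests over nodes [0, 10, 17, 3, 5, 11, 23, 8, 13]; 1 leaf entered; closest miss.

== RESULT ==
[0, 10, 17, 3, 5, 11, 23, 8, 13]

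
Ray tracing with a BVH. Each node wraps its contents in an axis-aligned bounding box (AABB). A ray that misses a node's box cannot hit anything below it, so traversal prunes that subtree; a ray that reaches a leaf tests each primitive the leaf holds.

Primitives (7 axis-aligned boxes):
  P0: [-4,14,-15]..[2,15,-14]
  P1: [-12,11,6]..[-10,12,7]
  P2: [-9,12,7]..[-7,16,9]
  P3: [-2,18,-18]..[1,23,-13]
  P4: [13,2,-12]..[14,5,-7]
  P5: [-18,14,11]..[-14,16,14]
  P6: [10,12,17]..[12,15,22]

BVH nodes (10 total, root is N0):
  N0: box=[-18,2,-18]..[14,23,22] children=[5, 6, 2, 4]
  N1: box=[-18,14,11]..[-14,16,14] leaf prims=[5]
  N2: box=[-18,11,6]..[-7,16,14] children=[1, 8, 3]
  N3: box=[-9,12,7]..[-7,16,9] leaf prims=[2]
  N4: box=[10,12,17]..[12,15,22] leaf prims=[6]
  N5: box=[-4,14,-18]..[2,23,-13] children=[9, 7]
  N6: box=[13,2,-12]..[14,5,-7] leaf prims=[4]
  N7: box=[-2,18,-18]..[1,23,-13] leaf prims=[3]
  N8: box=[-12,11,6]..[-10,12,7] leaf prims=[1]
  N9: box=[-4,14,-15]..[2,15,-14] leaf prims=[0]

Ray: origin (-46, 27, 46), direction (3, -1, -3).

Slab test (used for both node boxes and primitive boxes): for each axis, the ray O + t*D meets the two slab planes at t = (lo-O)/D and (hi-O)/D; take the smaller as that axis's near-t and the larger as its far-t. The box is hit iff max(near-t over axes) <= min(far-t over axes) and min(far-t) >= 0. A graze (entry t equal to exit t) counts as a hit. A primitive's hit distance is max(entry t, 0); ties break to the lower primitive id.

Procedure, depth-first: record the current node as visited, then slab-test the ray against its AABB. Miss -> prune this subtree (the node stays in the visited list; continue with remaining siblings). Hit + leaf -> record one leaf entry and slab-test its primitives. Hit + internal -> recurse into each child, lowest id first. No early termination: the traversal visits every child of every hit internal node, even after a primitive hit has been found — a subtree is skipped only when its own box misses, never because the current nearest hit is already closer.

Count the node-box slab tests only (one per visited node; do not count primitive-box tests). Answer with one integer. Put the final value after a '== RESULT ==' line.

Traverse from the root:
N0 x:[28/3,20] y:[4,25] z:[8,64/3] -> hit [28/3,20], descend [2, 4, 5, 6]
  N2 x:[28/3,13] y:[11,16] z:[32/3,40/3] -> hit [11,13], descend [1, 3, 8]
    N1 x:[28/3,32/3] y:[11,13] z:[32/3,35/3] -> miss, prune
    N3 x:[37/3,13] y:[11,15] z:[37/3,13] -> hit [37/3,13] leaf, test {P2@t=37/3}
    N8 x:[34/3,12] y:[15,16] z:[13,40/3] -> miss, prune
  N4 x:[56/3,58/3] y:[12,15] z:[8,29/3] -> miss, prune
  N5 x:[14,16] y:[4,13] z:[59/3,64/3] -> miss, prune
  N6 x:[59/3,20] y:[22,25] z:[53/3,58/3] -> miss, prune

Visited [0, 2, 1, 3, 8, 4, 5, 6]. Tests: 8 box, 1 leaf. Nearest: P2.

== RESULT ==
8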